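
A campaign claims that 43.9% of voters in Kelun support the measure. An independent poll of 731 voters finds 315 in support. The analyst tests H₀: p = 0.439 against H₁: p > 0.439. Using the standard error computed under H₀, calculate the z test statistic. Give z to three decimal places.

z = -0.440

p̂ = 315/731 ≈ 0.43092.
Standard error under H₀: √(0.439×0.561/731) = 0.01836.
z = (0.43092 − 0.439)/0.01836 = -0.00808/0.01836 = -0.440.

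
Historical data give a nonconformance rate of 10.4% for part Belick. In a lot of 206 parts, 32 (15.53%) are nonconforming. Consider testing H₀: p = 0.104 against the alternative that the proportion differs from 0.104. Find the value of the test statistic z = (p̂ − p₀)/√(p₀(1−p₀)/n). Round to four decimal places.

z = 2.4139

p̂ = 32/206 ≈ 0.1553398.
Standard error under H₀: √(0.104×0.896/206) = 0.0212685.
z = (0.1553398 − 0.104)/0.0212685 = 0.0513398/0.0212685 = 2.4139.
p-value = 2·P(Z > 2.414) ≈ 0.0158.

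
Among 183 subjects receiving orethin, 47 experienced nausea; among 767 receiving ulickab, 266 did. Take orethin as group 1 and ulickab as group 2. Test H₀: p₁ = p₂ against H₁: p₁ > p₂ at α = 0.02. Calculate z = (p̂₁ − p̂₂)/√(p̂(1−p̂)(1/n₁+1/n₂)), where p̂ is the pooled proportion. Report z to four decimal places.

p̂₁ = 47/183 = 0.2568306, p̂₂ = 266/767 = 0.3468057.
Pooled p̂ = (47+266)/(183+767) = 313/950 = 0.3294737.
SE = √(0.220921 × 0.00676826) = 0.0386685.
z = (0.2568306 − 0.3468057)/0.0386685 = -0.0899751/0.0386685 = -2.3268.
p-value = P(Z > -2.327) ≈ 0.9900; since p > α = 0.02, fail to reject H₀.

z = -2.3268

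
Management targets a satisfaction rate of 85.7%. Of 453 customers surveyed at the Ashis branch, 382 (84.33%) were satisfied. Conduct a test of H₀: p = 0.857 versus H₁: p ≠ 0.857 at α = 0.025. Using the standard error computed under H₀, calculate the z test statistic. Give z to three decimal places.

p̂ = 382/453 ≈ 0.84327.
SE = √(p₀(1−p₀)/n) = √(0.12255/453) = 0.01645.
z = (0.84327 − 0.857)/0.01645 = -0.01373/0.01645 = -0.835.
p-value = 2·P(Z > 0.835) ≈ 0.4038. With α = 0.025, fail to reject H₀.

z = -0.835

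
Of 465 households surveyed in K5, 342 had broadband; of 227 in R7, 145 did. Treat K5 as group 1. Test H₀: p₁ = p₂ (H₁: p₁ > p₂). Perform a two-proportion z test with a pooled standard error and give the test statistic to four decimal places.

p̂₁ = 342/465 = 0.735484, p̂₂ = 145/227 = 0.638767.
Pooled p̂ = (342+145)/(465+227) = 487/692 = 0.703757.
SE = √(0.208483 × 0.00655582) = 0.036970.
z = (0.735484 − 0.638767)/0.036970 = 0.096717/0.036970 = 2.6161.
p-value = P(Z > 2.616) ≈ 0.0044.

z = 2.6161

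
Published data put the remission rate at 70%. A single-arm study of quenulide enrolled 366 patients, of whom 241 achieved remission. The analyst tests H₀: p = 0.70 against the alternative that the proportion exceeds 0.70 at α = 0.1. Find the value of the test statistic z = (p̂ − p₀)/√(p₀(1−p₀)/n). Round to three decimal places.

p̂ = 241/366 = 0.65847.
SE = √(p₀(1−p₀)/n) = √(0.21/366) = 0.02395.
z = (0.65847 − 0.7)/0.02395 = -0.04153/0.02395 = -1.734.
p-value = P(Z > -1.734) ≈ 0.9585; since p > α = 0.1, fail to reject H₀.

z = -1.734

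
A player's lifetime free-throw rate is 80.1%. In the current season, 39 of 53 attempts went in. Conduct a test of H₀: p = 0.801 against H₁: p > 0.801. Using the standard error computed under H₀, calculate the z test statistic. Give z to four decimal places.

z = -1.1880

p̂ = 39/53 ≈ 0.735849.
Standard error under H₀: √(0.801×0.199/53) = 0.054841.
z = (0.735849 − 0.801)/0.054841 = -0.065151/0.054841 = -1.1880.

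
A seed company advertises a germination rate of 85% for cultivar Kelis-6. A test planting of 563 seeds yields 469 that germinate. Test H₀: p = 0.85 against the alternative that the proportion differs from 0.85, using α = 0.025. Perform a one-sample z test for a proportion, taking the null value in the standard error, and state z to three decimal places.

z = -1.127

p̂ = 469/563 = 0.83304.
Under H₀, SE = √(0.85·0.15/563) = √(0.000226465) = 0.01505.
z = (0.83304 − 0.85)/0.01505 = -0.01696/0.01505 = -1.127.
p-value = 2·P(Z > 1.127) ≈ 0.2597. With α = 0.025, fail to reject H₀.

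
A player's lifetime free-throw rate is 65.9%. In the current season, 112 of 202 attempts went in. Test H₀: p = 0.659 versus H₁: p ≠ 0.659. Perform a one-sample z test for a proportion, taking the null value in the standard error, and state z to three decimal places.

z = -3.134

p̂ = 112/202 = 0.554455.
Standard error under H₀: √(0.659×0.341/202) = 0.033354.
z = (0.554455 − 0.659)/0.033354 = -0.104545/0.033354 = -3.134.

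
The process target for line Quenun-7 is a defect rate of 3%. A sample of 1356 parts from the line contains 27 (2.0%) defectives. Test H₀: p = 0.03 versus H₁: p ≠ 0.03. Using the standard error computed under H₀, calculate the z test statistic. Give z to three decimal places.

p̂ = 27/1356 = 0.0199115.
Under H₀, SE = √(0.03·0.97/1356) = √(2.14602e-05) = 0.0046325.
z = (0.0199115 − 0.03)/0.0046325 = -0.0100885/0.0046325 = -2.178.

z = -2.178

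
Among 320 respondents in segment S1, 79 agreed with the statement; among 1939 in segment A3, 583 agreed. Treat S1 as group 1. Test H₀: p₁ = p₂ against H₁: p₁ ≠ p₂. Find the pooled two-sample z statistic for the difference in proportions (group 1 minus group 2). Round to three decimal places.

p̂₁ = 79/320 ≈ 0.24688, p̂₂ = 583/1939 ≈ 0.30067.
Pooled p̂ = (79+583)/(320+1939) = 662/2259 = 0.29305.
SE = √(0.207172 × 0.00364073) = 0.02746.
z = (0.24688 − 0.30067)/0.02746 = -0.05379/0.02746 = -1.959.
p-value = 2·P(Z > 1.959) ≈ 0.0501.

z = -1.959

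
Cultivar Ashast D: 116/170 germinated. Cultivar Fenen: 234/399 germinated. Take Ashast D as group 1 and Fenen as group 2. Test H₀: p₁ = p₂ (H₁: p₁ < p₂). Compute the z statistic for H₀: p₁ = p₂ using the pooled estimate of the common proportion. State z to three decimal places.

z = 2.152

p̂₁ = 116/170 ≈ 0.68235, p̂₂ = 234/399 ≈ 0.58647.
Pooled p̂ = (116+234)/(170+399) = 350/569 = 0.61511.
SE = √(0.236749 × 0.00838862) = 0.04456.
z = (0.68235 − 0.58647)/0.04456 = 0.09588/0.04456 = 2.152.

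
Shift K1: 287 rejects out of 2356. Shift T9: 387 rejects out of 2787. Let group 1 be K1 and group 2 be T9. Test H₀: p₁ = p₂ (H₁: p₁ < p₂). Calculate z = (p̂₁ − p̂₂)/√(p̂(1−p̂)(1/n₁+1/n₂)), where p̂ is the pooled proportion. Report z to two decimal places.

z = -1.80

p̂₁ = 287/2356 = 0.121817, p̂₂ = 387/2787 = 0.138859.
Pooled p̂ = (287+387)/(2356+2787) = 674/5143 = 0.131052.
SE = √(p̂(1−p̂)(1/n₁+1/n₂)) = √(0.131052·0.868948·0.000783257) = √(8.91952e-05) = 0.009444.
z = (0.121817 − 0.138859)/0.009444 = -0.017042/0.009444 = -1.80.
p-value = P(Z < -1.805) ≈ 0.0356.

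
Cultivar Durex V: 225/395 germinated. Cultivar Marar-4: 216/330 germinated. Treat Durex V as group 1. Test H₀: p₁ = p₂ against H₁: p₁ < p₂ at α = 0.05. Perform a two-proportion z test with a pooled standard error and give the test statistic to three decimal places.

p̂₁ = 225/395 = 0.56962, p̂₂ = 216/330 = 0.65455.
Pooled p̂ = (225+216)/(395+330) = 441/725 = 0.60828.
SE = √(p̂(1−p̂)(1/n₁+1/n₂)) = √(0.60828·0.39172·0.00556195) = √(0.00132528) = 0.03640.
z = (0.56962 − 0.65455)/0.03640 = -0.08493/0.03640 = -2.333.
p-value = P(Z < -2.333) ≈ 0.0098, so at α = 0.05 we reject H₀.

z = -2.333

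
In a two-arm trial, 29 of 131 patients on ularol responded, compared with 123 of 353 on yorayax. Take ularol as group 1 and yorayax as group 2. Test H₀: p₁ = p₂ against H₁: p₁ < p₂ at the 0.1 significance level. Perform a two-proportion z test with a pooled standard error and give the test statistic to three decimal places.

p̂₁ = 29/131 = 0.22137, p̂₂ = 123/353 = 0.34844.
Pooled p̂ = (29+123)/(131+353) = 152/484 = 0.31405.
SE = √(0.215422 × 0.0104664) = 0.04748.
z = (0.22137 − 0.34844)/0.04748 = -0.12707/0.04748 = -2.676.
p-value = P(Z < -2.676) ≈ 0.0037; since p < α = 0.1, reject H₀.

z = -2.676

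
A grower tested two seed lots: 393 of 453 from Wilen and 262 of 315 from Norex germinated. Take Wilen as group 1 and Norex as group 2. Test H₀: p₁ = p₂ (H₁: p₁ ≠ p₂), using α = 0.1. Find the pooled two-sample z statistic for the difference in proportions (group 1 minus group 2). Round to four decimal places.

p̂₁ = 393/453 = 0.867550, p̂₂ = 262/315 = 0.831746.
Pooled p̂ = (393+262)/(453+315) = 655/768 = 0.852865.
SE = √(p̂(1−p̂)(1/n₁+1/n₂)) = √(0.852865·0.147135·0.00538211) = √(0.000675382) = 0.025988.
z = (0.867550 − 0.831746)/0.025988 = 0.035804/0.025988 = 1.3777.
p-value = 2·P(Z > 1.378) ≈ 0.1683, so at α = 0.1 we fail to reject H₀.

z = 1.3777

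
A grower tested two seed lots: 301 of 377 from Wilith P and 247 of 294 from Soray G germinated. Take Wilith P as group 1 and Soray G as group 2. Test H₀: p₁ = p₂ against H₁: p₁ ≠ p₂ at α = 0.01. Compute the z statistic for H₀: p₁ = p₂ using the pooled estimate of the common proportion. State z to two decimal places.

z = -1.39

p̂₁ = 301/377 = 0.7984, p̂₂ = 247/294 = 0.8401.
Pooled p̂ = (301+247)/(377+294) = 548/671 = 0.8167.
SE = √(0.149706 × 0.00605388) = 0.0301.
z = (0.7984 − 0.8401)/0.0301 = -0.0417/0.0301 = -1.39.
p-value = 2·P(Z > 1.386) ≈ 0.1657, so at α = 0.01 we fail to reject H₀.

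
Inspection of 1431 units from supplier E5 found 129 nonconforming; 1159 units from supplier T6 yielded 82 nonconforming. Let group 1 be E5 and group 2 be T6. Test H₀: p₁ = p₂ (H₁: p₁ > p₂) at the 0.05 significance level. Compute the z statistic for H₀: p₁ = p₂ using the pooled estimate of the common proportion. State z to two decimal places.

p̂₁ = 129/1431 = 0.0901, p̂₂ = 82/1159 = 0.0708.
Pooled p̂ = (129+82)/(1431+1159) = 211/2590 = 0.0815.
SE = √(0.0748303 × 0.00156162) = 0.0108.
z = (0.0901 − 0.0708)/0.0108 = 0.0193/0.0108 = 1.79.
p-value = P(Z > 1.794) ≈ 0.0364, so at α = 0.05 we reject H₀.

z = 1.79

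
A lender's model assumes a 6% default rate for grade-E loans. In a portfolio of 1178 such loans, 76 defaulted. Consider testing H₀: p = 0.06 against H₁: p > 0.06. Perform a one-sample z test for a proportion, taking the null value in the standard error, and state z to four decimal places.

z = 0.6527

p̂ = 76/1178 ≈ 0.064516.
Standard error under H₀: √(0.06×0.94/1178) = 0.006919.
z = (0.064516 − 0.06)/0.006919 = 0.004516/0.006919 = 0.6527.
p-value = P(Z > 0.653) ≈ 0.2570.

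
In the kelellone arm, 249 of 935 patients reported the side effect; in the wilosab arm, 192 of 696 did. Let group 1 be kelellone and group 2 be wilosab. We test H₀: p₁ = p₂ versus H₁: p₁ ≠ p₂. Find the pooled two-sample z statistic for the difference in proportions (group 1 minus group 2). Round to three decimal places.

z = -0.430

p̂₁ = 249/935 ≈ 0.266310, p̂₂ = 192/696 ≈ 0.275862.
Pooled p̂ = (249+192)/(935+696) = 441/1631 = 0.270386.
SE = √(0.197278 × 0.0025063) = 0.022236.
z = (0.266310 − 0.275862)/0.022236 = -0.009552/0.022236 = -0.430.
Two-sided p-value ≈ 2·Φ(−0.430) = 0.6675.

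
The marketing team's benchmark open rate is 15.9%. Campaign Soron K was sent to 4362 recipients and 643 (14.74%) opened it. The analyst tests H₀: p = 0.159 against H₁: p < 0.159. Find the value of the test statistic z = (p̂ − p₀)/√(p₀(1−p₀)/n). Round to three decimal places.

z = -2.093

p̂ = 643/4362 = 0.147409.
SE = √(p₀(1−p₀)/n) = √(0.13372/4362) = 0.005537.
z = (0.147409 − 0.159)/0.005537 = -0.011591/0.005537 = -2.093.
p-value = P(Z < -2.093) ≈ 0.0182.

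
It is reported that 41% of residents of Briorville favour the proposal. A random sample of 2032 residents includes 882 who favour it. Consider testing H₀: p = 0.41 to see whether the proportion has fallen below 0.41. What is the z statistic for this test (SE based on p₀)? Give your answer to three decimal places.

z = 2.205

p̂ = 882/2032 ≈ 0.43406.
SE = √(p₀(1−p₀)/n) = √(0.2419/2032) = 0.01091.
z = (0.43406 − 0.41)/0.01091 = 0.02406/0.01091 = 2.205.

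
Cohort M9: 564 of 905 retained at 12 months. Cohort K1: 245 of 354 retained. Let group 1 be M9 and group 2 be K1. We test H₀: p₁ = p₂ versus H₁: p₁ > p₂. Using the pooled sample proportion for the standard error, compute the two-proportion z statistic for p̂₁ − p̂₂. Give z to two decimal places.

z = -2.29

p̂₁ = 564/905 = 0.62320, p̂₂ = 245/354 = 0.69209.
Pooled p̂ = (564+245)/(905+354) = 809/1259 = 0.64257.
SE = √(0.229673 × 0.00392983) = 0.03004.
z = (0.62320 − 0.69209)/0.03004 = -0.06889/0.03004 = -2.29.
p-value = P(Z > -2.293) ≈ 0.9891.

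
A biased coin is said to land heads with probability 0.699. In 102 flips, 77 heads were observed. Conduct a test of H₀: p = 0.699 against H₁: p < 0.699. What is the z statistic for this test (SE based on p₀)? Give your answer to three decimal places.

z = 1.231

p̂ = 77/102 ≈ 0.75490.
SE = √(p₀(1−p₀)/n) = √(0.2104/102) = 0.04542.
z = (0.75490 − 0.699)/0.04542 = 0.05590/0.04542 = 1.231.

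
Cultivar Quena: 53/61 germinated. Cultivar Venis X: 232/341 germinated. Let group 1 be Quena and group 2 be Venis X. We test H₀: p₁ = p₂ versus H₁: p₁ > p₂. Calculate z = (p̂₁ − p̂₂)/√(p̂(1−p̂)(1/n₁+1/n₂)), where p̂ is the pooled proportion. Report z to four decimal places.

z = 2.9851

p̂₁ = 53/61 = 0.868852, p̂₂ = 232/341 = 0.680352.
Pooled p̂ = (53+232)/(61+341) = 285/402 = 0.708955.
SE = √(0.206338 × 0.019326) = 0.063148.
z = (0.868852 − 0.680352)/0.063148 = 0.188500/0.063148 = 2.9851.
p-value = P(Z > 2.985) ≈ 0.0014.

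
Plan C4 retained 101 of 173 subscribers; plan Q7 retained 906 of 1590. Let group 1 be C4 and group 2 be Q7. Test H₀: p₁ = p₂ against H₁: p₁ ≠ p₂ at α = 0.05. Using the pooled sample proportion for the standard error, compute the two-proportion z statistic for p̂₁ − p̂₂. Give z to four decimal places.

p̂₁ = 101/173 ≈ 0.583815, p̂₂ = 906/1590 ≈ 0.569811.
Pooled p̂ = (101+906)/(173+1590) = 1007/1763 = 0.571185.
SE = √(0.244933 × 0.00640928) = 0.039621.
z = (0.583815 − 0.569811)/0.039621 = 0.014004/0.039621 = 0.3534.
p-value = 2·P(Z > 0.353) ≈ 0.7238. With α = 0.05, fail to reject H₀.

z = 0.3534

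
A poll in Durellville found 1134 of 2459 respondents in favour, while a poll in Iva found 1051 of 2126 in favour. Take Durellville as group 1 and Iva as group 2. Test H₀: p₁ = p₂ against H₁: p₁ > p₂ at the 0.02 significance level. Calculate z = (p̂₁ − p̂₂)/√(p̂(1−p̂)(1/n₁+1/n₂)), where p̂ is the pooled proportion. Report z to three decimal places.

z = -2.244

p̂₁ = 1134/2459 ≈ 0.461163, p̂₂ = 1051/2126 ≈ 0.494356.
Pooled p̂ = (1134+1051)/(2459+2126) = 2185/4585 = 0.476554.
SE = √(0.24945 × 0.000877036) = 0.014791.
z = (0.461163 − 0.494356)/0.014791 = -0.033193/0.014791 = -2.244.
p-value = P(Z > -2.244) ≈ 0.9876, so at α = 0.02 we fail to reject H₀.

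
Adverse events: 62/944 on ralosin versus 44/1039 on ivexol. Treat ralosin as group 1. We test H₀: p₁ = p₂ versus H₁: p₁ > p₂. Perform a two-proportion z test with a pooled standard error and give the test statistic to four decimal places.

p̂₁ = 62/944 = 0.0656780, p̂₂ = 44/1039 = 0.0423484.
Pooled p̂ = (62+44)/(944+1039) = 106/1983 = 0.0534544.
SE = √(0.050597 × 0.00202179) = 0.0101142.
z = (0.0656780 − 0.0423484)/0.0101142 = 0.0233296/0.0101142 = 2.3066.

z = 2.3066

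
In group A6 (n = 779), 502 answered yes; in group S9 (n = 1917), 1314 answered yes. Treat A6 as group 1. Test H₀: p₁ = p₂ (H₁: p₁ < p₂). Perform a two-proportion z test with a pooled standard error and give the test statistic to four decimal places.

p̂₁ = 502/779 ≈ 0.644416, p̂₂ = 1314/1917 ≈ 0.685446.
Pooled p̂ = (502+1314)/(779+1917) = 1816/2696 = 0.673591.
SE = √(0.219866 × 0.00180535) = 0.019923.
z = (0.644416 − 0.685446)/0.019923 = -0.041030/0.019923 = -2.0594.
p-value = P(Z < -2.059) ≈ 0.0197.

z = -2.0594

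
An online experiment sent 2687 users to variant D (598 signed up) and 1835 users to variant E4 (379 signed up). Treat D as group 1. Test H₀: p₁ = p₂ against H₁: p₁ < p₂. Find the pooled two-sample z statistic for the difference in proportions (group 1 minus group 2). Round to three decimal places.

p̂₁ = 598/2687 ≈ 0.22255, p̂₂ = 379/1835 ≈ 0.20654.
Pooled p̂ = (598+379)/(2687+1835) = 977/4522 = 0.21605.
SE = √(0.169375 × 0.000917121) = 0.01246.
z = (0.22255 − 0.20654)/0.01246 = 0.01601/0.01246 = 1.285.
p-value = P(Z < 1.285) ≈ 0.9006.

z = 1.285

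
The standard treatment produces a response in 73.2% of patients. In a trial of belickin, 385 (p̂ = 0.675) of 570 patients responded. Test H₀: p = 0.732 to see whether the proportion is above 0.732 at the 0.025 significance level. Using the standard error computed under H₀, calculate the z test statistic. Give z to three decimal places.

z = -3.049

p̂ = 385/570 = 0.67544.
Standard error under H₀: √(0.732×0.268/570) = 0.01855.
z = (0.67544 − 0.732)/0.01855 = -0.05656/0.01855 = -3.049.
p-value = P(Z > -3.049) ≈ 0.9989; since p > α = 0.025, fail to reject H₀.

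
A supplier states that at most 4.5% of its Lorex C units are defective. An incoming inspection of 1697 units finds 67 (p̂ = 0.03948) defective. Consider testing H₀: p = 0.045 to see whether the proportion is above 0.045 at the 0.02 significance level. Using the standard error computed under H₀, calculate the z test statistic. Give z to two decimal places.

z = -1.10

p̂ = 67/1697 ≈ 0.0395.
Standard error under H₀: √(0.045×0.955/1697) = 0.0050.
z = (0.0395 − 0.045)/0.0050 = -0.0055/0.0050 = -1.10.
p-value = P(Z > -1.097) ≈ 0.8636, so at α = 0.02 we fail to reject H₀.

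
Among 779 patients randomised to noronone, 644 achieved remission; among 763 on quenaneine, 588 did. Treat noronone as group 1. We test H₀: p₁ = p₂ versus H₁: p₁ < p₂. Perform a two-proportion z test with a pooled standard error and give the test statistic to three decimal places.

p̂₁ = 644/779 ≈ 0.826701, p̂₂ = 588/763 ≈ 0.770642.
Pooled p̂ = (644+588)/(779+763) = 1232/1542 = 0.798962.
SE = √(0.160621 × 0.00259431) = 0.020413.
z = (0.826701 − 0.770642)/0.020413 = 0.056059/0.020413 = 2.746.

z = 2.746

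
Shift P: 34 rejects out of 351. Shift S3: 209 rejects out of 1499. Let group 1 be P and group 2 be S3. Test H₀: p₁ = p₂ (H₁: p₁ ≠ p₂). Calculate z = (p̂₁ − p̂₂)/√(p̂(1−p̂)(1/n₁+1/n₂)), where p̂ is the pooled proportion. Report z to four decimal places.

z = -2.1249

p̂₁ = 34/351 = 0.0968661, p̂₂ = 209/1499 = 0.1394263.
Pooled p̂ = (34+209)/(351+1499) = 243/1850 = 0.1313514.
SE = √(p̂(1−p̂)(1/n₁+1/n₂)) = √(0.1313514·0.8686486·0.00351611) = √(0.000401182) = 0.0200295.
z = (0.0968661 − 0.1394263)/0.0200295 = -0.0425602/0.0200295 = -2.1249.
Two-sided p-value ≈ 2·Φ(−2.125) = 0.0336.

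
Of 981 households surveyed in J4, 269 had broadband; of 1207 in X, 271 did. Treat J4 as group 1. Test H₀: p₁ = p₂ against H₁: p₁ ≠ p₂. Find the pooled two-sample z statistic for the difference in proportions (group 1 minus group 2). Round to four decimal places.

p̂₁ = 269/981 ≈ 0.2742100, p̂₂ = 271/1207 ≈ 0.2245236.
Pooled p̂ = (269+271)/(981+1207) = 540/2188 = 0.2468007.
SE = √(0.18589 × 0.00184787) = 0.0185338.
z = (0.2742100 − 0.2245236)/0.0185338 = 0.0496864/0.0185338 = 2.6809.

z = 2.6809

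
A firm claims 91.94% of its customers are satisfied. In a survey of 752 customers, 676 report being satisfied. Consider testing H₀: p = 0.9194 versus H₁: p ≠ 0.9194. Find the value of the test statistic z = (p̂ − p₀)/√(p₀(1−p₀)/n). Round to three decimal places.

z = -2.061

p̂ = 676/752 ≈ 0.898936.
Under H₀, SE = √(0.9194·0.0806/752) = √(9.85421e-05) = 0.009927.
z = (0.898936 − 0.9194)/0.009927 = -0.020464/0.009927 = -2.061.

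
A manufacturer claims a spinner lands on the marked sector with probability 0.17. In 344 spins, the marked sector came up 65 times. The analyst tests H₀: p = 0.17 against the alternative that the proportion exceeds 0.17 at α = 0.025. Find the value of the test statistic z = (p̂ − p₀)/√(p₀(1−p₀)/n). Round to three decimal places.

p̂ = 65/344 ≈ 0.18895.
Under H₀, SE = √(0.17·0.83/344) = √(0.000410174) = 0.02025.
z = (0.18895 − 0.17)/0.02025 = 0.01895/0.02025 = 0.936.
p-value = P(Z > 0.936) ≈ 0.1747. With α = 0.025, fail to reject H₀.

z = 0.936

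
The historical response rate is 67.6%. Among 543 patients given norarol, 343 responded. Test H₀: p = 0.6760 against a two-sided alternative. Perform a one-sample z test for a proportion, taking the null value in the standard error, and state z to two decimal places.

p̂ = 343/543 ≈ 0.63168.
Under H₀, SE = √(0.676·0.324/543) = √(0.000403359) = 0.02008.
z = (0.63168 − 0.676)/0.02008 = -0.04432/0.02008 = -2.21.
Two-sided p-value ≈ 2·Φ(−2.207) = 0.0273.

z = -2.21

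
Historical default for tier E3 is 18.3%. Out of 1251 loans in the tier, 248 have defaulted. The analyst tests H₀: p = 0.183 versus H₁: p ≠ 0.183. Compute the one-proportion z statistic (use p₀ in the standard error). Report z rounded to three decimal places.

p̂ = 248/1251 = 0.19824.
Under H₀, SE = √(0.183·0.817/1251) = √(0.000119513) = 0.01093.
z = (0.19824 − 0.183)/0.01093 = 0.01524/0.01093 = 1.394.

z = 1.394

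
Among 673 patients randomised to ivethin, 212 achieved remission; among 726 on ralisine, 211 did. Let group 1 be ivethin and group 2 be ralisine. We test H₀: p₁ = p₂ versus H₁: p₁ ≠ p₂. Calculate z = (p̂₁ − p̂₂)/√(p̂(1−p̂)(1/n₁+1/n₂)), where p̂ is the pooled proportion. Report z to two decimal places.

z = 0.99

p̂₁ = 212/673 = 0.3150, p̂₂ = 211/726 = 0.2906.
Pooled p̂ = (212+211)/(673+726) = 423/1399 = 0.3024.
SE = √(0.210938 × 0.00286329) = 0.0246.
z = (0.3150 − 0.2906)/0.0246 = 0.0244/0.0246 = 0.99.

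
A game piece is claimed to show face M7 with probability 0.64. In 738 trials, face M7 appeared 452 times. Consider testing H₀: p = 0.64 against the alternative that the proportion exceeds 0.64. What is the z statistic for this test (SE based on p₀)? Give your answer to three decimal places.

z = -1.558

p̂ = 452/738 = 0.61247.
Under H₀, SE = √(0.64·0.36/738) = √(0.000312195) = 0.01767.
z = (0.61247 − 0.64)/0.01767 = -0.02753/0.01767 = -1.558.
p-value = P(Z > -1.558) ≈ 0.9404.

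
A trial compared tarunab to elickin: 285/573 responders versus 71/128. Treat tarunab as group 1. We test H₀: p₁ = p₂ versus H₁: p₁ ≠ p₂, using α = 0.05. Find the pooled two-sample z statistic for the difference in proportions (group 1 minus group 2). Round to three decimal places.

p̂₁ = 285/573 = 0.49738, p̂₂ = 71/128 = 0.55469.
Pooled p̂ = (285+71)/(573+128) = 356/701 = 0.50785.
SE = √(0.249938 × 0.0095577) = 0.04888.
z = (0.49738 − 0.55469)/0.04888 = -0.05731/0.04888 = -1.172.
Two-sided p-value ≈ 2·Φ(−1.172) = 0.2410. With α = 0.05, fail to reject H₀.

z = -1.172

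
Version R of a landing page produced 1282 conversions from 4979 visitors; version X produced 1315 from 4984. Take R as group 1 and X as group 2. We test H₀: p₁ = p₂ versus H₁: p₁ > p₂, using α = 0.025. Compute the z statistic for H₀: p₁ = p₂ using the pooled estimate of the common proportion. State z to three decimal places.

z = -0.723

p̂₁ = 1282/4979 ≈ 0.25748, p̂₂ = 1315/4984 ≈ 0.26384.
Pooled p̂ = (1282+1315)/(4979+4984) = 2597/9963 = 0.26066.
SE = √(0.192718 × 0.000401486) = 0.00880.
z = (0.25748 − 0.26384)/0.00880 = -0.00636/0.00880 = -0.723.
p-value = P(Z > -0.723) ≈ 0.7653, so at α = 0.025 we fail to reject H₀.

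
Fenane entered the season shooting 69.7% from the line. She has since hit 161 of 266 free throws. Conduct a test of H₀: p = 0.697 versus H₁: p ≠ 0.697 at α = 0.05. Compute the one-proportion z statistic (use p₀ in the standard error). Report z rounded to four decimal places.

p̂ = 161/266 = 0.605263.
SE = √(p₀(1−p₀)/n) = √(0.21119/266) = 0.028177.
z = (0.605263 − 0.697)/0.028177 = -0.091737/0.028177 = -3.2557.
p-value = 2·P(Z > 3.256) ≈ 0.0011. With α = 0.05, reject H₀.

z = -3.2557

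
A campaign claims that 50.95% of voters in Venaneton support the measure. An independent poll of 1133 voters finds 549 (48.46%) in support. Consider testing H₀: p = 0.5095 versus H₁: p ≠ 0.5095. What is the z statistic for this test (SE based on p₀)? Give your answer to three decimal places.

z = -1.680

p̂ = 549/1133 = 0.48455.
Under H₀, SE = √(0.5095·0.4905/1133) = √(0.000220573) = 0.01485.
z = (0.48455 − 0.5095)/0.01485 = -0.02495/0.01485 = -1.680.
Two-sided p-value ≈ 2·Φ(−1.680) = 0.0930.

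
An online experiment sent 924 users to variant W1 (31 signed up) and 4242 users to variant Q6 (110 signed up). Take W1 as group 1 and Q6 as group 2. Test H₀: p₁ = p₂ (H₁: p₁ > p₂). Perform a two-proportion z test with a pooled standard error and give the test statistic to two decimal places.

z = 1.29

p̂₁ = 31/924 = 0.0335, p̂₂ = 110/4242 = 0.0259.
Pooled p̂ = (31+110)/(924+4242) = 141/5166 = 0.0273.
SE = √(0.0265489 × 0.00131799) = 0.0059.
z = (0.0335 − 0.0259)/0.0059 = 0.0076/0.0059 = 1.29.
p-value = P(Z > 1.288) ≈ 0.0989.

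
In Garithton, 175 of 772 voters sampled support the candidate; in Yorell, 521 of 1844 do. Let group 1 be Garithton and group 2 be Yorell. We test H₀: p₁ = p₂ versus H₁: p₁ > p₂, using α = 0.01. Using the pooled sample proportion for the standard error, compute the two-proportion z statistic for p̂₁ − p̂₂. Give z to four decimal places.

p̂₁ = 175/772 ≈ 0.226684, p̂₂ = 521/1844 ≈ 0.282538.
Pooled p̂ = (175+521)/(772+1844) = 696/2616 = 0.266055.
SE = √(0.19527 × 0.00183764) = 0.018943.
z = (0.226684 − 0.282538)/0.018943 = -0.055854/0.018943 = -2.9485.
p-value = P(Z > -2.949) ≈ 0.9984, so at α = 0.01 we fail to reject H₀.

z = -2.9485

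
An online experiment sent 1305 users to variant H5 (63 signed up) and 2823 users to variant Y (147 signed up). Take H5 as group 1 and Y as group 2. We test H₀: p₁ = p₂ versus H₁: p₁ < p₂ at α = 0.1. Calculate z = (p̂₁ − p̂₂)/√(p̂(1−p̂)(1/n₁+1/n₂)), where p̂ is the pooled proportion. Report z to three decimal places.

z = -0.516

p̂₁ = 63/1305 = 0.048276, p̂₂ = 147/2823 = 0.052072.
Pooled p̂ = (63+147)/(1305+2823) = 210/4128 = 0.050872.
SE = √(p̂(1−p̂)(1/n₁+1/n₂)) = √(0.050872·0.949128·0.00112052) = √(5.41032e-05) = 0.007355.
z = (0.048276 − 0.052072)/0.007355 = -0.003796/0.007355 = -0.516.
p-value = P(Z < -0.516) ≈ 0.3029. With α = 0.1, fail to reject H₀.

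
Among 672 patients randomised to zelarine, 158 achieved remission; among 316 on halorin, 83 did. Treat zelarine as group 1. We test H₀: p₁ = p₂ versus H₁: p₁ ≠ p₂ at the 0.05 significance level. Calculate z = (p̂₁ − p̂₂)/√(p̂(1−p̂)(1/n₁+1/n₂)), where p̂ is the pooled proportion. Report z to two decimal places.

p̂₁ = 158/672 ≈ 0.2351, p̂₂ = 83/316 ≈ 0.2627.
Pooled p̂ = (158+83)/(672+316) = 241/988 = 0.2439.
SE = √(p̂(1−p̂)(1/n₁+1/n₂)) = √(0.2439·0.7561·0.00465265) = √(0.000858073) = 0.0293.
z = (0.2351 − 0.2627)/0.0293 = -0.0276/0.0293 = -0.94.
Two-sided p-value ≈ 2·Φ(−0.940) = 0.3471, so at α = 0.05 we fail to reject H₀.

z = -0.94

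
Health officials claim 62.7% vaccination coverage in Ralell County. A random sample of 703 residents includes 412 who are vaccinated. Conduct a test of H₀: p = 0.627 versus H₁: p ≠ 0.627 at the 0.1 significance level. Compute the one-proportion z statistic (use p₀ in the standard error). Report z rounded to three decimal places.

z = -2.245

p̂ = 412/703 ≈ 0.58606.
Under H₀, SE = √(0.627·0.373/703) = √(0.000332676) = 0.01824.
z = (0.58606 − 0.627)/0.01824 = -0.04094/0.01824 = -2.245.
Two-sided p-value ≈ 2·Φ(−2.245) = 0.0248, so at α = 0.1 we reject H₀.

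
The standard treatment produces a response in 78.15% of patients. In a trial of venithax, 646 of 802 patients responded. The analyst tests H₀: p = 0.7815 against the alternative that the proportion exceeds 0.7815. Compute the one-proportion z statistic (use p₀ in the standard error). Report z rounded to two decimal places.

z = 1.64

p̂ = 646/802 ≈ 0.8055.
Under H₀, SE = √(0.7815·0.2185/802) = √(0.000212915) = 0.0146.
z = (0.8055 − 0.7815)/0.0146 = 0.0240/0.0146 = 1.64.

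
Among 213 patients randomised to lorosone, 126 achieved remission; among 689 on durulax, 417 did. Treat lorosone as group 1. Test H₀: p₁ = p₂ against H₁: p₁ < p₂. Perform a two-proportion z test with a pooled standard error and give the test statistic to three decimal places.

z = -0.356

p̂₁ = 126/213 = 0.59155, p̂₂ = 417/689 = 0.60522.
Pooled p̂ = (126+417)/(213+689) = 543/902 = 0.60200.
SE = √(p̂(1−p̂)(1/n₁+1/n₂)) = √(0.60200·0.39800·0.00614621) = √(0.00147261) = 0.03837.
z = (0.59155 − 0.60522)/0.03837 = -0.01367/0.03837 = -0.356.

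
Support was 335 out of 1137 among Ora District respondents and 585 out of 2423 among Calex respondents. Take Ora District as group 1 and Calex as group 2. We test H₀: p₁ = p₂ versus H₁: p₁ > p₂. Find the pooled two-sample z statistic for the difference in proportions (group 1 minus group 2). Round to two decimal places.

z = 3.38

p̂₁ = 335/1137 = 0.29464, p̂₂ = 585/2423 = 0.24144.
Pooled p̂ = (335+585)/(1137+2423) = 920/3560 = 0.25843.
SE = √(p̂(1−p̂)(1/n₁+1/n₂)) = √(0.25843·0.74157·0.00129222) = √(0.000247644) = 0.01574.
z = (0.29464 − 0.24144)/0.01574 = 0.05320/0.01574 = 3.38.
p-value = P(Z > 3.381) ≈ 0.0004.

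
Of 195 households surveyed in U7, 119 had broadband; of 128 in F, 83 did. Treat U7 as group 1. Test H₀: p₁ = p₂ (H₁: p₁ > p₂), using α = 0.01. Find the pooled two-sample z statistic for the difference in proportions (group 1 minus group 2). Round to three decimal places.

p̂₁ = 119/195 = 0.61026, p̂₂ = 83/128 = 0.64844.
Pooled p̂ = (119+83)/(195+128) = 202/323 = 0.62539.
SE = √(0.234278 × 0.0129407) = 0.05506.
z = (0.61026 − 0.64844)/0.05506 = -0.03818/0.05506 = -0.693.
p-value = P(Z > -0.693) ≈ 0.7560; since p > α = 0.01, fail to reject H₀.

z = -0.693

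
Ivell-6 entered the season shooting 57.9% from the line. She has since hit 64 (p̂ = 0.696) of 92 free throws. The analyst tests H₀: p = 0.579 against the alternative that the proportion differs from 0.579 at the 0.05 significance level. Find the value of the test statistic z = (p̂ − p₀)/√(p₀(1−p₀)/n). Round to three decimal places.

z = 2.266

p̂ = 64/92 ≈ 0.69565.
SE = √(p₀(1−p₀)/n) = √(0.24376/92) = 0.05147.
z = (0.69565 − 0.579)/0.05147 = 0.11665/0.05147 = 2.266.
Two-sided p-value ≈ 2·Φ(−2.266) = 0.0234. With α = 0.05, reject H₀.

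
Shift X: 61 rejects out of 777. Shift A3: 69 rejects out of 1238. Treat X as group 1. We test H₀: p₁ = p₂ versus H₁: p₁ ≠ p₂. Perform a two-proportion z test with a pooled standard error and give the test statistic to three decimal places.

z = 2.025

p̂₁ = 61/777 = 0.078507, p̂₂ = 69/1238 = 0.055735.
Pooled p̂ = (61+69)/(777+1238) = 130/2015 = 0.064516.
SE = √(p̂(1−p̂)(1/n₁+1/n₂)) = √(0.064516·0.935484·0.00209476) = √(0.000126426) = 0.011244.
z = (0.078507 − 0.055735)/0.011244 = 0.022772/0.011244 = 2.025.
Two-sided p-value ≈ 2·Φ(−2.025) = 0.0428.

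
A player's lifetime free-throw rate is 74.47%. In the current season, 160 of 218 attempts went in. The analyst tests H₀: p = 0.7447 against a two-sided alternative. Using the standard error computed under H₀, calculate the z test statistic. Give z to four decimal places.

z = -0.3642

p̂ = 160/218 = 0.733945.
Standard error under H₀: √(0.7447×0.2553/218) = 0.029532.
z = (0.733945 − 0.7447)/0.029532 = -0.010755/0.029532 = -0.3642.
p-value = 2·P(Z > 0.364) ≈ 0.7157.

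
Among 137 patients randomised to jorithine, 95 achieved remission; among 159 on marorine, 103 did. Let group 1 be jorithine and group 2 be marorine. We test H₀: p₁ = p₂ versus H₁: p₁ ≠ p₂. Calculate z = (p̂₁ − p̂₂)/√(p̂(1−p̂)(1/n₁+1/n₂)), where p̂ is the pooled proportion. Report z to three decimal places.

z = 0.832

p̂₁ = 95/137 ≈ 0.69343, p̂₂ = 103/159 ≈ 0.64780.
Pooled p̂ = (95+103)/(137+159) = 198/296 = 0.66892.
SE = √(0.221466 × 0.0135886) = 0.05486.
z = (0.69343 − 0.64780)/0.05486 = 0.04563/0.05486 = 0.832.
Two-sided p-value ≈ 2·Φ(−0.832) = 0.4055.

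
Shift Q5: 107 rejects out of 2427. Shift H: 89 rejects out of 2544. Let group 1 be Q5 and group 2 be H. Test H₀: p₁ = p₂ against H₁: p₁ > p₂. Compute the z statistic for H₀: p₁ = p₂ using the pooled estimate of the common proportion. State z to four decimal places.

z = 1.6485

p̂₁ = 107/2427 ≈ 0.044087, p̂₂ = 89/2544 ≈ 0.034984.
Pooled p̂ = (107+89)/(2427+2544) = 196/4971 = 0.039429.
SE = √(0.0378741 × 0.000805113) = 0.005522.
z = (0.044087 − 0.034984)/0.005522 = 0.009103/0.005522 = 1.6485.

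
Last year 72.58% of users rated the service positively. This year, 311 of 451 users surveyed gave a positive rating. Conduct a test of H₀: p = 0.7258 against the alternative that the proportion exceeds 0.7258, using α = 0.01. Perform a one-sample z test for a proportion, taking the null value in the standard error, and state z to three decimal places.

p̂ = 311/451 = 0.68958.
Under H₀, SE = √(0.7258·0.2742/451) = √(0.000441274) = 0.02101.
z = (0.68958 − 0.7258)/0.02101 = -0.03622/0.02101 = -1.724.
p-value = P(Z > -1.724) ≈ 0.9577; since p > α = 0.01, fail to reject H₀.

z = -1.724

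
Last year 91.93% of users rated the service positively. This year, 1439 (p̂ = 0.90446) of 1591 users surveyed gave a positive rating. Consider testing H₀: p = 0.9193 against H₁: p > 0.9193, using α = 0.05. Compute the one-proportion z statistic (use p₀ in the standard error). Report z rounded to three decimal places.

p̂ = 1439/1591 ≈ 0.90446.
Standard error under H₀: √(0.9193×0.0807/1591) = 0.00683.
z = (0.90446 − 0.9193)/0.00683 = -0.01484/0.00683 = -2.173.
p-value = P(Z > -2.173) ≈ 0.9851. With α = 0.05, fail to reject H₀.

z = -2.173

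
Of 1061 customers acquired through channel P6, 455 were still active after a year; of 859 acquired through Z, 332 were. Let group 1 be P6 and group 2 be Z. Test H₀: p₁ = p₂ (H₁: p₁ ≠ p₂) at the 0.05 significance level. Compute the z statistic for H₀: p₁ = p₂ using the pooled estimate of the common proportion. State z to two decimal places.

z = 1.88

p̂₁ = 455/1061 = 0.42884, p̂₂ = 332/859 = 0.38650.
Pooled p̂ = (455+332)/(1061+859) = 787/1920 = 0.40990.
SE = √(p̂(1−p̂)(1/n₁+1/n₂)) = √(0.40990·0.59010·0.00210665) = √(0.000509559) = 0.02257.
z = (0.42884 − 0.38650)/0.02257 = 0.04234/0.02257 = 1.88.
Two-sided p-value ≈ 2·Φ(−1.876) = 0.0607; since p > α = 0.05, fail to reject H₀.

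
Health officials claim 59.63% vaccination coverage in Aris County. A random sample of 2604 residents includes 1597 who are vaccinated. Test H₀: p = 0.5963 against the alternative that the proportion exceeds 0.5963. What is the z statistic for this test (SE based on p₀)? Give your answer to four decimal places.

z = 1.7668

p̂ = 1597/2604 ≈ 0.6132873.
SE = √(p₀(1−p₀)/n) = √(0.24073/2604) = 0.0096148.
z = (0.6132873 − 0.5963)/0.0096148 = 0.0169873/0.0096148 = 1.7668.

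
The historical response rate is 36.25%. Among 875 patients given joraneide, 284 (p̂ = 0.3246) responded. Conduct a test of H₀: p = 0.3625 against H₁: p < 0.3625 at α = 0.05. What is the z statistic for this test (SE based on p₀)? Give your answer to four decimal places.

z = -2.3339

p̂ = 284/875 ≈ 0.324571.
SE = √(p₀(1−p₀)/n) = √(0.23109/875) = 0.016251.
z = (0.324571 − 0.3625)/0.016251 = -0.037929/0.016251 = -2.3339.
p-value = P(Z < -2.334) ≈ 0.0098. With α = 0.05, reject H₀.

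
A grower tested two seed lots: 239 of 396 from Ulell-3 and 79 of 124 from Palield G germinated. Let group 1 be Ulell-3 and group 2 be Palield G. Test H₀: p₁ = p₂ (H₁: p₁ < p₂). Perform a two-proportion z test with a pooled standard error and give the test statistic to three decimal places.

p̂₁ = 239/396 ≈ 0.60354, p̂₂ = 79/124 ≈ 0.63710.
Pooled p̂ = (239+79)/(396+124) = 318/520 = 0.61154.
SE = √(p̂(1−p̂)(1/n₁+1/n₂)) = √(0.61154·0.38846·0.0105898) = √(0.0025157) = 0.05016.
z = (0.60354 − 0.63710)/0.05016 = -0.03356/0.05016 = -0.669.

z = -0.669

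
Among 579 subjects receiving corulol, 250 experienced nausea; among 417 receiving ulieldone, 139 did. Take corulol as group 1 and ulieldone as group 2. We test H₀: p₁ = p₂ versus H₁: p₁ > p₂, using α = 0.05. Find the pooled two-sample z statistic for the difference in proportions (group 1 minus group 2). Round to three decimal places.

p̂₁ = 250/579 ≈ 0.431779, p̂₂ = 139/417 ≈ 0.333333.
Pooled p̂ = (250+139)/(579+417) = 389/996 = 0.390562.
SE = √(0.238023 × 0.0041252) = 0.031335.
z = (0.431779 − 0.333333)/0.031335 = 0.098446/0.031335 = 3.142.
p-value = P(Z > 3.142) ≈ 0.0008, so at α = 0.05 we reject H₀.

z = 3.142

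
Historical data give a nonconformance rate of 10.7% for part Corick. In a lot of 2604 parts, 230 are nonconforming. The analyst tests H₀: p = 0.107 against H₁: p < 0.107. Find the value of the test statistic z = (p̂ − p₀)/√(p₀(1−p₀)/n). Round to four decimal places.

z = -3.0828

p̂ = 230/2604 ≈ 0.0883257.
Under H₀, SE = √(0.107·0.893/2604) = √(3.66939e-05) = 0.0060576.
z = (0.0883257 − 0.107)/0.0060576 = -0.0186743/0.0060576 = -3.0828.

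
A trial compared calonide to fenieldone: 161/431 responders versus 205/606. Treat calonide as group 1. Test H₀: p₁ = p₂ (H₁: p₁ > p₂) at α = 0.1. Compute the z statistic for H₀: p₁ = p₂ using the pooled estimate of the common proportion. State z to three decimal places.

p̂₁ = 161/431 = 0.37355, p̂₂ = 205/606 = 0.33828.
Pooled p̂ = (161+205)/(431+606) = 366/1037 = 0.35294.
SE = √(0.228374 × 0.00397035) = 0.03011.
z = (0.37355 − 0.33828)/0.03011 = 0.03527/0.03011 = 1.171.
p-value = P(Z > 1.171) ≈ 0.1208, so at α = 0.1 we fail to reject H₀.

z = 1.171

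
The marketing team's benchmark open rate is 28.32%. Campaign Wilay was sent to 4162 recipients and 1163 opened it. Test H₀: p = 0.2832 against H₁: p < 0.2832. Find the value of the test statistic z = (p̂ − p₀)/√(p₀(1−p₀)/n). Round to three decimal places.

z = -0.539

p̂ = 1163/4162 = 0.279433.
Under H₀, SE = √(0.2832·0.7168/4162) = √(4.87741e-05) = 0.006984.
z = (0.279433 − 0.2832)/0.006984 = -0.003767/0.006984 = -0.539.
p-value = P(Z < -0.539) ≈ 0.2948.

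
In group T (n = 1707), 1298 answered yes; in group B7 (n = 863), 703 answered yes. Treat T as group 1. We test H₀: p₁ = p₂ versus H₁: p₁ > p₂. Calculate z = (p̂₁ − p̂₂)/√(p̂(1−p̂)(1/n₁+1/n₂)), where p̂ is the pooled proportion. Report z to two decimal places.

p̂₁ = 1298/1707 = 0.7604, p̂₂ = 703/863 = 0.8146.
Pooled p̂ = (1298+703)/(1707+863) = 2001/2570 = 0.7786.
SE = √(p̂(1−p̂)(1/n₁+1/n₂)) = √(0.7786·0.2214·0.00174457) = √(0.000300734) = 0.0173.
z = (0.7604 − 0.8146)/0.0173 = -0.0542/0.0173 = -3.13.
p-value = P(Z > -3.126) ≈ 0.9991.

z = -3.13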